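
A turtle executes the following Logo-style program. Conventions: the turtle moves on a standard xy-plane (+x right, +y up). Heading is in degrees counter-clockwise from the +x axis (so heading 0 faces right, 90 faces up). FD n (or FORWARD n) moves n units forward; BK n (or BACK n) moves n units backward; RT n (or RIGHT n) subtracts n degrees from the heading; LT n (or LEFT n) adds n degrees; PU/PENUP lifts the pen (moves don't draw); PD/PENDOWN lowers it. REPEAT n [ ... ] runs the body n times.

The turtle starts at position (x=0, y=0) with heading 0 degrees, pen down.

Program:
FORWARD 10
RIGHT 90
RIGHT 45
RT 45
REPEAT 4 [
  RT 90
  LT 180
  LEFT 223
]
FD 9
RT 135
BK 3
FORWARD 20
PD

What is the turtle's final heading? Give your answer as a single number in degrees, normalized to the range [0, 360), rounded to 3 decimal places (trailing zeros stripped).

Answer: 217

Derivation:
Executing turtle program step by step:
Start: pos=(0,0), heading=0, pen down
FD 10: (0,0) -> (10,0) [heading=0, draw]
RT 90: heading 0 -> 270
RT 45: heading 270 -> 225
RT 45: heading 225 -> 180
REPEAT 4 [
  -- iteration 1/4 --
  RT 90: heading 180 -> 90
  LT 180: heading 90 -> 270
  LT 223: heading 270 -> 133
  -- iteration 2/4 --
  RT 90: heading 133 -> 43
  LT 180: heading 43 -> 223
  LT 223: heading 223 -> 86
  -- iteration 3/4 --
  RT 90: heading 86 -> 356
  LT 180: heading 356 -> 176
  LT 223: heading 176 -> 39
  -- iteration 4/4 --
  RT 90: heading 39 -> 309
  LT 180: heading 309 -> 129
  LT 223: heading 129 -> 352
]
FD 9: (10,0) -> (18.912,-1.253) [heading=352, draw]
RT 135: heading 352 -> 217
BK 3: (18.912,-1.253) -> (21.308,0.553) [heading=217, draw]
FD 20: (21.308,0.553) -> (5.336,-11.483) [heading=217, draw]
PD: pen down
Final: pos=(5.336,-11.483), heading=217, 4 segment(s) drawn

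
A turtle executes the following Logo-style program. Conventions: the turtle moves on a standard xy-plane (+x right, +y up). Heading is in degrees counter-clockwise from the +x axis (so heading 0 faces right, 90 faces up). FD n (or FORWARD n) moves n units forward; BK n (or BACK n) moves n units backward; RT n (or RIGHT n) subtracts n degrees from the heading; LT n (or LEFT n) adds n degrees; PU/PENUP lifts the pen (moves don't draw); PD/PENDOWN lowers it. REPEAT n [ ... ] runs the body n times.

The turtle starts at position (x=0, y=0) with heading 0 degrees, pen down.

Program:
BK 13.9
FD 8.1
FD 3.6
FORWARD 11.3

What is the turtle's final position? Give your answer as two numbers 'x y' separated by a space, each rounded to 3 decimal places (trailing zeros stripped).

Answer: 9.1 0

Derivation:
Executing turtle program step by step:
Start: pos=(0,0), heading=0, pen down
BK 13.9: (0,0) -> (-13.9,0) [heading=0, draw]
FD 8.1: (-13.9,0) -> (-5.8,0) [heading=0, draw]
FD 3.6: (-5.8,0) -> (-2.2,0) [heading=0, draw]
FD 11.3: (-2.2,0) -> (9.1,0) [heading=0, draw]
Final: pos=(9.1,0), heading=0, 4 segment(s) drawn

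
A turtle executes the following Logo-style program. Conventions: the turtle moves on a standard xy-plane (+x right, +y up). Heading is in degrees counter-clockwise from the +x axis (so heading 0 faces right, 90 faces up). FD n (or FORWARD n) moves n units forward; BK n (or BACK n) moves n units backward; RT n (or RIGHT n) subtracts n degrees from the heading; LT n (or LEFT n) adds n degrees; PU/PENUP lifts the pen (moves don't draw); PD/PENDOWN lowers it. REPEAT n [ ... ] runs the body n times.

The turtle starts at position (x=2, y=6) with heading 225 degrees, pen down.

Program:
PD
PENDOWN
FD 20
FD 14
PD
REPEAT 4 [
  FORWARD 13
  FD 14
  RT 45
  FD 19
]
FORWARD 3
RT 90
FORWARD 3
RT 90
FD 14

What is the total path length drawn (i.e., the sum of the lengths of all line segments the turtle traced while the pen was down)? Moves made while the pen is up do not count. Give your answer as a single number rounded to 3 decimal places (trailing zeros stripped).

Executing turtle program step by step:
Start: pos=(2,6), heading=225, pen down
PD: pen down
PD: pen down
FD 20: (2,6) -> (-12.142,-8.142) [heading=225, draw]
FD 14: (-12.142,-8.142) -> (-22.042,-18.042) [heading=225, draw]
PD: pen down
REPEAT 4 [
  -- iteration 1/4 --
  FD 13: (-22.042,-18.042) -> (-31.234,-27.234) [heading=225, draw]
  FD 14: (-31.234,-27.234) -> (-41.134,-37.134) [heading=225, draw]
  RT 45: heading 225 -> 180
  FD 19: (-41.134,-37.134) -> (-60.134,-37.134) [heading=180, draw]
  -- iteration 2/4 --
  FD 13: (-60.134,-37.134) -> (-73.134,-37.134) [heading=180, draw]
  FD 14: (-73.134,-37.134) -> (-87.134,-37.134) [heading=180, draw]
  RT 45: heading 180 -> 135
  FD 19: (-87.134,-37.134) -> (-100.569,-23.698) [heading=135, draw]
  -- iteration 3/4 --
  FD 13: (-100.569,-23.698) -> (-109.761,-14.506) [heading=135, draw]
  FD 14: (-109.761,-14.506) -> (-119.66,-4.607) [heading=135, draw]
  RT 45: heading 135 -> 90
  FD 19: (-119.66,-4.607) -> (-119.66,14.393) [heading=90, draw]
  -- iteration 4/4 --
  FD 13: (-119.66,14.393) -> (-119.66,27.393) [heading=90, draw]
  FD 14: (-119.66,27.393) -> (-119.66,41.393) [heading=90, draw]
  RT 45: heading 90 -> 45
  FD 19: (-119.66,41.393) -> (-106.225,54.828) [heading=45, draw]
]
FD 3: (-106.225,54.828) -> (-104.104,56.95) [heading=45, draw]
RT 90: heading 45 -> 315
FD 3: (-104.104,56.95) -> (-101.983,54.828) [heading=315, draw]
RT 90: heading 315 -> 225
FD 14: (-101.983,54.828) -> (-111.882,44.929) [heading=225, draw]
Final: pos=(-111.882,44.929), heading=225, 17 segment(s) drawn

Segment lengths:
  seg 1: (2,6) -> (-12.142,-8.142), length = 20
  seg 2: (-12.142,-8.142) -> (-22.042,-18.042), length = 14
  seg 3: (-22.042,-18.042) -> (-31.234,-27.234), length = 13
  seg 4: (-31.234,-27.234) -> (-41.134,-37.134), length = 14
  seg 5: (-41.134,-37.134) -> (-60.134,-37.134), length = 19
  seg 6: (-60.134,-37.134) -> (-73.134,-37.134), length = 13
  seg 7: (-73.134,-37.134) -> (-87.134,-37.134), length = 14
  seg 8: (-87.134,-37.134) -> (-100.569,-23.698), length = 19
  seg 9: (-100.569,-23.698) -> (-109.761,-14.506), length = 13
  seg 10: (-109.761,-14.506) -> (-119.66,-4.607), length = 14
  seg 11: (-119.66,-4.607) -> (-119.66,14.393), length = 19
  seg 12: (-119.66,14.393) -> (-119.66,27.393), length = 13
  seg 13: (-119.66,27.393) -> (-119.66,41.393), length = 14
  seg 14: (-119.66,41.393) -> (-106.225,54.828), length = 19
  seg 15: (-106.225,54.828) -> (-104.104,56.95), length = 3
  seg 16: (-104.104,56.95) -> (-101.983,54.828), length = 3
  seg 17: (-101.983,54.828) -> (-111.882,44.929), length = 14
Total = 238

Answer: 238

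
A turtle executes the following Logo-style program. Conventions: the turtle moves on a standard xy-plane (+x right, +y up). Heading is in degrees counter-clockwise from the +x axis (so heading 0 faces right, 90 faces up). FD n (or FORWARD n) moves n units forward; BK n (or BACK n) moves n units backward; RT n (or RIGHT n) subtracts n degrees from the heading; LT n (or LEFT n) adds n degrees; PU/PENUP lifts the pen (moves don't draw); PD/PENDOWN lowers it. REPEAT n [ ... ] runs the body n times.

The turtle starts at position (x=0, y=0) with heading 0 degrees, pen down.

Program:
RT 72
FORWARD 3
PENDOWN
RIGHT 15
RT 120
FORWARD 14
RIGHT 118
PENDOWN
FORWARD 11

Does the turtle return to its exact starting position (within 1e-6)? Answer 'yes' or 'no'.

Answer: no

Derivation:
Executing turtle program step by step:
Start: pos=(0,0), heading=0, pen down
RT 72: heading 0 -> 288
FD 3: (0,0) -> (0.927,-2.853) [heading=288, draw]
PD: pen down
RT 15: heading 288 -> 273
RT 120: heading 273 -> 153
FD 14: (0.927,-2.853) -> (-11.547,3.503) [heading=153, draw]
RT 118: heading 153 -> 35
PD: pen down
FD 11: (-11.547,3.503) -> (-2.536,9.812) [heading=35, draw]
Final: pos=(-2.536,9.812), heading=35, 3 segment(s) drawn

Start position: (0, 0)
Final position: (-2.536, 9.812)
Distance = 10.135; >= 1e-6 -> NOT closed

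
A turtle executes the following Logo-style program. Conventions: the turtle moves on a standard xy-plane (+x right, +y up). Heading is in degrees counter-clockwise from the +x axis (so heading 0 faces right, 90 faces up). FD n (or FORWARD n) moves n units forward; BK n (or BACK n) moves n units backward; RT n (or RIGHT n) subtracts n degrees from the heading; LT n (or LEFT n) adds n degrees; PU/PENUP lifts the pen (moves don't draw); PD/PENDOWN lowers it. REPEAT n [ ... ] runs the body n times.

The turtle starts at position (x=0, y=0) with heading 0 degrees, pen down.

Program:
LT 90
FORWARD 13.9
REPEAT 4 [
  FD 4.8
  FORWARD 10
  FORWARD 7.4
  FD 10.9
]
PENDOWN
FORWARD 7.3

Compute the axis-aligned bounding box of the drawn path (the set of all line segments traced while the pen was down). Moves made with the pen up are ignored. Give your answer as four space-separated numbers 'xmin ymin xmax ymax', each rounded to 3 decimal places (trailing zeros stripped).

Answer: 0 0 0 153.6

Derivation:
Executing turtle program step by step:
Start: pos=(0,0), heading=0, pen down
LT 90: heading 0 -> 90
FD 13.9: (0,0) -> (0,13.9) [heading=90, draw]
REPEAT 4 [
  -- iteration 1/4 --
  FD 4.8: (0,13.9) -> (0,18.7) [heading=90, draw]
  FD 10: (0,18.7) -> (0,28.7) [heading=90, draw]
  FD 7.4: (0,28.7) -> (0,36.1) [heading=90, draw]
  FD 10.9: (0,36.1) -> (0,47) [heading=90, draw]
  -- iteration 2/4 --
  FD 4.8: (0,47) -> (0,51.8) [heading=90, draw]
  FD 10: (0,51.8) -> (0,61.8) [heading=90, draw]
  FD 7.4: (0,61.8) -> (0,69.2) [heading=90, draw]
  FD 10.9: (0,69.2) -> (0,80.1) [heading=90, draw]
  -- iteration 3/4 --
  FD 4.8: (0,80.1) -> (0,84.9) [heading=90, draw]
  FD 10: (0,84.9) -> (0,94.9) [heading=90, draw]
  FD 7.4: (0,94.9) -> (0,102.3) [heading=90, draw]
  FD 10.9: (0,102.3) -> (0,113.2) [heading=90, draw]
  -- iteration 4/4 --
  FD 4.8: (0,113.2) -> (0,118) [heading=90, draw]
  FD 10: (0,118) -> (0,128) [heading=90, draw]
  FD 7.4: (0,128) -> (0,135.4) [heading=90, draw]
  FD 10.9: (0,135.4) -> (0,146.3) [heading=90, draw]
]
PD: pen down
FD 7.3: (0,146.3) -> (0,153.6) [heading=90, draw]
Final: pos=(0,153.6), heading=90, 18 segment(s) drawn

Segment endpoints: x in {0, 0, 0, 0, 0, 0, 0, 0, 0, 0, 0, 0, 0, 0, 0, 0, 0, 0, 0}, y in {0, 13.9, 18.7, 28.7, 36.1, 47, 51.8, 61.8, 69.2, 80.1, 84.9, 94.9, 102.3, 113.2, 118, 128, 135.4, 146.3, 153.6}
xmin=0, ymin=0, xmax=0, ymax=153.6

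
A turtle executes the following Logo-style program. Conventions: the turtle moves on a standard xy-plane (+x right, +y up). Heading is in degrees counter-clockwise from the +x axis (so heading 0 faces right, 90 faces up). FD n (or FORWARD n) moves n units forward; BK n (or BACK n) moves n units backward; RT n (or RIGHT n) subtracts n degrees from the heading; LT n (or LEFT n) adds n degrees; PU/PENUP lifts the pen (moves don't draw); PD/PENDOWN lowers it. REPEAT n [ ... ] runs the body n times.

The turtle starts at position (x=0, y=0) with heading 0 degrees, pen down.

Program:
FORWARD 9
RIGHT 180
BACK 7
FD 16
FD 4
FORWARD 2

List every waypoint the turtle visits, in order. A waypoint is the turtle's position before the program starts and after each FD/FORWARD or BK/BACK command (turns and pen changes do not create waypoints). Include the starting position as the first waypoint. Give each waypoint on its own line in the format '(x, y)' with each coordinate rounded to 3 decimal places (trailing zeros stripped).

Answer: (0, 0)
(9, 0)
(16, 0)
(0, 0)
(-4, 0)
(-6, 0)

Derivation:
Executing turtle program step by step:
Start: pos=(0,0), heading=0, pen down
FD 9: (0,0) -> (9,0) [heading=0, draw]
RT 180: heading 0 -> 180
BK 7: (9,0) -> (16,0) [heading=180, draw]
FD 16: (16,0) -> (0,0) [heading=180, draw]
FD 4: (0,0) -> (-4,0) [heading=180, draw]
FD 2: (-4,0) -> (-6,0) [heading=180, draw]
Final: pos=(-6,0), heading=180, 5 segment(s) drawn
Waypoints (6 total):
(0, 0)
(9, 0)
(16, 0)
(0, 0)
(-4, 0)
(-6, 0)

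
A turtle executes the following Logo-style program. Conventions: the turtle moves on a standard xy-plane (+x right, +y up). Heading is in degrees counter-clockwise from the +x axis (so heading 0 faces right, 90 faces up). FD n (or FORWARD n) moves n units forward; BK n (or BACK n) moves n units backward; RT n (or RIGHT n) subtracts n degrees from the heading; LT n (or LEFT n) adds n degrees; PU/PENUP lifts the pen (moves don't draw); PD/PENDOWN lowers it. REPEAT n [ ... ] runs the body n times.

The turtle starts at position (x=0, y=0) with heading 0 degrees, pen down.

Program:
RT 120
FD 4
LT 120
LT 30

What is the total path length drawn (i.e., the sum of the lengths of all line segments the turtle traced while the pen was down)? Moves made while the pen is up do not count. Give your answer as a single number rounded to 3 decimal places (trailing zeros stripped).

Answer: 4

Derivation:
Executing turtle program step by step:
Start: pos=(0,0), heading=0, pen down
RT 120: heading 0 -> 240
FD 4: (0,0) -> (-2,-3.464) [heading=240, draw]
LT 120: heading 240 -> 0
LT 30: heading 0 -> 30
Final: pos=(-2,-3.464), heading=30, 1 segment(s) drawn

Segment lengths:
  seg 1: (0,0) -> (-2,-3.464), length = 4
Total = 4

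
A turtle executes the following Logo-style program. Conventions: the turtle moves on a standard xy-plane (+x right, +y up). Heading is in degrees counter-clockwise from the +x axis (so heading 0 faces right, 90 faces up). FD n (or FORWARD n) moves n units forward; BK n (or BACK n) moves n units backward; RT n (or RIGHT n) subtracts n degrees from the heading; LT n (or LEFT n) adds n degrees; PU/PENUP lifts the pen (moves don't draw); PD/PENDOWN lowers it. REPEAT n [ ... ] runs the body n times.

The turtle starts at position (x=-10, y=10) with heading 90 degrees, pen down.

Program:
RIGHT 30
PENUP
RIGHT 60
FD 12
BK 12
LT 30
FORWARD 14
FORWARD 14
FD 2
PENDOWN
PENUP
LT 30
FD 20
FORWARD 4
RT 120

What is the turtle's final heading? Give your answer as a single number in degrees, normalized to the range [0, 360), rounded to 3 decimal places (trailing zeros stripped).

Answer: 300

Derivation:
Executing turtle program step by step:
Start: pos=(-10,10), heading=90, pen down
RT 30: heading 90 -> 60
PU: pen up
RT 60: heading 60 -> 0
FD 12: (-10,10) -> (2,10) [heading=0, move]
BK 12: (2,10) -> (-10,10) [heading=0, move]
LT 30: heading 0 -> 30
FD 14: (-10,10) -> (2.124,17) [heading=30, move]
FD 14: (2.124,17) -> (14.249,24) [heading=30, move]
FD 2: (14.249,24) -> (15.981,25) [heading=30, move]
PD: pen down
PU: pen up
LT 30: heading 30 -> 60
FD 20: (15.981,25) -> (25.981,42.321) [heading=60, move]
FD 4: (25.981,42.321) -> (27.981,45.785) [heading=60, move]
RT 120: heading 60 -> 300
Final: pos=(27.981,45.785), heading=300, 0 segment(s) drawn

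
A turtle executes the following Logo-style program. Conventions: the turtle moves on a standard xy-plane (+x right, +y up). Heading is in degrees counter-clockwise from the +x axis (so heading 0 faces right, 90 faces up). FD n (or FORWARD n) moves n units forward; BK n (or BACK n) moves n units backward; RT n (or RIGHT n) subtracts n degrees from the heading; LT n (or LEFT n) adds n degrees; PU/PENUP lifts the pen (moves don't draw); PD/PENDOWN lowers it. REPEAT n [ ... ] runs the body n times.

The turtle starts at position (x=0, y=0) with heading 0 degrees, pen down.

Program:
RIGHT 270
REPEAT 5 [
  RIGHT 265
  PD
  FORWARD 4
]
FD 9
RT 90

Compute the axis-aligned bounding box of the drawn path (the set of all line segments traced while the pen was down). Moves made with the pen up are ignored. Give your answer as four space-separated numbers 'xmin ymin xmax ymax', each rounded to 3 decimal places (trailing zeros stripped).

Executing turtle program step by step:
Start: pos=(0,0), heading=0, pen down
RT 270: heading 0 -> 90
REPEAT 5 [
  -- iteration 1/5 --
  RT 265: heading 90 -> 185
  PD: pen down
  FD 4: (0,0) -> (-3.985,-0.349) [heading=185, draw]
  -- iteration 2/5 --
  RT 265: heading 185 -> 280
  PD: pen down
  FD 4: (-3.985,-0.349) -> (-3.29,-4.288) [heading=280, draw]
  -- iteration 3/5 --
  RT 265: heading 280 -> 15
  PD: pen down
  FD 4: (-3.29,-4.288) -> (0.574,-3.253) [heading=15, draw]
  -- iteration 4/5 --
  RT 265: heading 15 -> 110
  PD: pen down
  FD 4: (0.574,-3.253) -> (-0.795,0.506) [heading=110, draw]
  -- iteration 5/5 --
  RT 265: heading 110 -> 205
  PD: pen down
  FD 4: (-0.795,0.506) -> (-4.42,-1.184) [heading=205, draw]
]
FD 9: (-4.42,-1.184) -> (-12.577,-4.988) [heading=205, draw]
RT 90: heading 205 -> 115
Final: pos=(-12.577,-4.988), heading=115, 6 segment(s) drawn

Segment endpoints: x in {-12.577, -4.42, -3.985, -3.29, -0.795, 0, 0.574}, y in {-4.988, -4.288, -3.253, -1.184, -0.349, 0, 0.506}
xmin=-12.577, ymin=-4.988, xmax=0.574, ymax=0.506

Answer: -12.577 -4.988 0.574 0.506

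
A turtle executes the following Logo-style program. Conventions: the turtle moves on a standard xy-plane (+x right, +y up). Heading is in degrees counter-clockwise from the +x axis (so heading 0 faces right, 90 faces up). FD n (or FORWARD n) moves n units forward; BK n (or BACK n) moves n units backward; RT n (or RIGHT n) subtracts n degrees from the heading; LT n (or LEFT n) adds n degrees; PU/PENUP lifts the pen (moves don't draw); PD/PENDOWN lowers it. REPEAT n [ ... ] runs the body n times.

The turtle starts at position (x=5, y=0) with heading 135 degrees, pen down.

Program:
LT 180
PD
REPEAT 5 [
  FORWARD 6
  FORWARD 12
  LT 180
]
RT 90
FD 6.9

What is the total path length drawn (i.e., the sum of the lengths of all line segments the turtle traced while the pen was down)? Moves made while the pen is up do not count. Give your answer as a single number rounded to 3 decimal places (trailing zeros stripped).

Answer: 96.9

Derivation:
Executing turtle program step by step:
Start: pos=(5,0), heading=135, pen down
LT 180: heading 135 -> 315
PD: pen down
REPEAT 5 [
  -- iteration 1/5 --
  FD 6: (5,0) -> (9.243,-4.243) [heading=315, draw]
  FD 12: (9.243,-4.243) -> (17.728,-12.728) [heading=315, draw]
  LT 180: heading 315 -> 135
  -- iteration 2/5 --
  FD 6: (17.728,-12.728) -> (13.485,-8.485) [heading=135, draw]
  FD 12: (13.485,-8.485) -> (5,0) [heading=135, draw]
  LT 180: heading 135 -> 315
  -- iteration 3/5 --
  FD 6: (5,0) -> (9.243,-4.243) [heading=315, draw]
  FD 12: (9.243,-4.243) -> (17.728,-12.728) [heading=315, draw]
  LT 180: heading 315 -> 135
  -- iteration 4/5 --
  FD 6: (17.728,-12.728) -> (13.485,-8.485) [heading=135, draw]
  FD 12: (13.485,-8.485) -> (5,0) [heading=135, draw]
  LT 180: heading 135 -> 315
  -- iteration 5/5 --
  FD 6: (5,0) -> (9.243,-4.243) [heading=315, draw]
  FD 12: (9.243,-4.243) -> (17.728,-12.728) [heading=315, draw]
  LT 180: heading 315 -> 135
]
RT 90: heading 135 -> 45
FD 6.9: (17.728,-12.728) -> (22.607,-7.849) [heading=45, draw]
Final: pos=(22.607,-7.849), heading=45, 11 segment(s) drawn

Segment lengths:
  seg 1: (5,0) -> (9.243,-4.243), length = 6
  seg 2: (9.243,-4.243) -> (17.728,-12.728), length = 12
  seg 3: (17.728,-12.728) -> (13.485,-8.485), length = 6
  seg 4: (13.485,-8.485) -> (5,0), length = 12
  seg 5: (5,0) -> (9.243,-4.243), length = 6
  seg 6: (9.243,-4.243) -> (17.728,-12.728), length = 12
  seg 7: (17.728,-12.728) -> (13.485,-8.485), length = 6
  seg 8: (13.485,-8.485) -> (5,0), length = 12
  seg 9: (5,0) -> (9.243,-4.243), length = 6
  seg 10: (9.243,-4.243) -> (17.728,-12.728), length = 12
  seg 11: (17.728,-12.728) -> (22.607,-7.849), length = 6.9
Total = 96.9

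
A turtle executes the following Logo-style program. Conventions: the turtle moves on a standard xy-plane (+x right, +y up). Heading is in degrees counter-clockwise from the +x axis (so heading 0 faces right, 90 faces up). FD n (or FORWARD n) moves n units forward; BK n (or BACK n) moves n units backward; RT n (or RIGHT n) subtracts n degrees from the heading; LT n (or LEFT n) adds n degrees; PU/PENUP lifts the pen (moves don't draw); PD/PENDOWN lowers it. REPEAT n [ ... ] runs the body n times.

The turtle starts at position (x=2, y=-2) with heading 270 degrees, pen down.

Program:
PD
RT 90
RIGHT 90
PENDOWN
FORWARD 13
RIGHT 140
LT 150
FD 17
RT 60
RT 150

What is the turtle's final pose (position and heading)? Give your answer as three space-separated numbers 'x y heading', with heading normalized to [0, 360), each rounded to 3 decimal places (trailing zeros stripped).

Answer: -0.952 27.742 250

Derivation:
Executing turtle program step by step:
Start: pos=(2,-2), heading=270, pen down
PD: pen down
RT 90: heading 270 -> 180
RT 90: heading 180 -> 90
PD: pen down
FD 13: (2,-2) -> (2,11) [heading=90, draw]
RT 140: heading 90 -> 310
LT 150: heading 310 -> 100
FD 17: (2,11) -> (-0.952,27.742) [heading=100, draw]
RT 60: heading 100 -> 40
RT 150: heading 40 -> 250
Final: pos=(-0.952,27.742), heading=250, 2 segment(s) drawn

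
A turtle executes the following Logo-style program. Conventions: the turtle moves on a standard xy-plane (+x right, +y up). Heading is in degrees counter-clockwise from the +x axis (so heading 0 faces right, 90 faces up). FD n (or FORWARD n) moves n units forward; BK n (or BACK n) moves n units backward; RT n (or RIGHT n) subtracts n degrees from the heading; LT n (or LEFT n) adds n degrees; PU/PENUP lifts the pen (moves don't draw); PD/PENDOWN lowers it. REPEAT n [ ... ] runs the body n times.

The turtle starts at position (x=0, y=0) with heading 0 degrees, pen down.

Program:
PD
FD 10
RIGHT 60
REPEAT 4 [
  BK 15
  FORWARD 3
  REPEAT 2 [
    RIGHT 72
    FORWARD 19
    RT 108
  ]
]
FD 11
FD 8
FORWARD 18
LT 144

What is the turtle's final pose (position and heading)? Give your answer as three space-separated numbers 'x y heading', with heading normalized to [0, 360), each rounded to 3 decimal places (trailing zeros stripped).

Answer: 4.5 9.526 84

Derivation:
Executing turtle program step by step:
Start: pos=(0,0), heading=0, pen down
PD: pen down
FD 10: (0,0) -> (10,0) [heading=0, draw]
RT 60: heading 0 -> 300
REPEAT 4 [
  -- iteration 1/4 --
  BK 15: (10,0) -> (2.5,12.99) [heading=300, draw]
  FD 3: (2.5,12.99) -> (4,10.392) [heading=300, draw]
  REPEAT 2 [
    -- iteration 1/2 --
    RT 72: heading 300 -> 228
    FD 19: (4,10.392) -> (-8.713,-3.727) [heading=228, draw]
    RT 108: heading 228 -> 120
    -- iteration 2/2 --
    RT 72: heading 120 -> 48
    FD 19: (-8.713,-3.727) -> (4,10.392) [heading=48, draw]
    RT 108: heading 48 -> 300
  ]
  -- iteration 2/4 --
  BK 15: (4,10.392) -> (-3.5,23.383) [heading=300, draw]
  FD 3: (-3.5,23.383) -> (-2,20.785) [heading=300, draw]
  REPEAT 2 [
    -- iteration 1/2 --
    RT 72: heading 300 -> 228
    FD 19: (-2,20.785) -> (-14.713,6.665) [heading=228, draw]
    RT 108: heading 228 -> 120
    -- iteration 2/2 --
    RT 72: heading 120 -> 48
    FD 19: (-14.713,6.665) -> (-2,20.785) [heading=48, draw]
    RT 108: heading 48 -> 300
  ]
  -- iteration 3/4 --
  BK 15: (-2,20.785) -> (-9.5,33.775) [heading=300, draw]
  FD 3: (-9.5,33.775) -> (-8,31.177) [heading=300, draw]
  REPEAT 2 [
    -- iteration 1/2 --
    RT 72: heading 300 -> 228
    FD 19: (-8,31.177) -> (-20.713,17.057) [heading=228, draw]
    RT 108: heading 228 -> 120
    -- iteration 2/2 --
    RT 72: heading 120 -> 48
    FD 19: (-20.713,17.057) -> (-8,31.177) [heading=48, draw]
    RT 108: heading 48 -> 300
  ]
  -- iteration 4/4 --
  BK 15: (-8,31.177) -> (-15.5,44.167) [heading=300, draw]
  FD 3: (-15.5,44.167) -> (-14,41.569) [heading=300, draw]
  REPEAT 2 [
    -- iteration 1/2 --
    RT 72: heading 300 -> 228
    FD 19: (-14,41.569) -> (-26.713,27.449) [heading=228, draw]
    RT 108: heading 228 -> 120
    -- iteration 2/2 --
    RT 72: heading 120 -> 48
    FD 19: (-26.713,27.449) -> (-14,41.569) [heading=48, draw]
    RT 108: heading 48 -> 300
  ]
]
FD 11: (-14,41.569) -> (-8.5,32.043) [heading=300, draw]
FD 8: (-8.5,32.043) -> (-4.5,25.115) [heading=300, draw]
FD 18: (-4.5,25.115) -> (4.5,9.526) [heading=300, draw]
LT 144: heading 300 -> 84
Final: pos=(4.5,9.526), heading=84, 20 segment(s) drawn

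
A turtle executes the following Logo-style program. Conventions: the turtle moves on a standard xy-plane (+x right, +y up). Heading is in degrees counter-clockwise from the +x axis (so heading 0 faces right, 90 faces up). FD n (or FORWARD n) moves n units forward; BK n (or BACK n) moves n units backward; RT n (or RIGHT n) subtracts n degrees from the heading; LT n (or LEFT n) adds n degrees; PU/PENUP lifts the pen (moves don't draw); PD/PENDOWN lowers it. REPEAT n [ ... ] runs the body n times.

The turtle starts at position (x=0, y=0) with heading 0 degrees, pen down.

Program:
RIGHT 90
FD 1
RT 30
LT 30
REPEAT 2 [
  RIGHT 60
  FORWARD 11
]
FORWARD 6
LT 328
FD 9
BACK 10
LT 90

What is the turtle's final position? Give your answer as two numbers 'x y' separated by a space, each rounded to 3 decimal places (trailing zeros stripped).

Answer: -23.779 1.117

Derivation:
Executing turtle program step by step:
Start: pos=(0,0), heading=0, pen down
RT 90: heading 0 -> 270
FD 1: (0,0) -> (0,-1) [heading=270, draw]
RT 30: heading 270 -> 240
LT 30: heading 240 -> 270
REPEAT 2 [
  -- iteration 1/2 --
  RT 60: heading 270 -> 210
  FD 11: (0,-1) -> (-9.526,-6.5) [heading=210, draw]
  -- iteration 2/2 --
  RT 60: heading 210 -> 150
  FD 11: (-9.526,-6.5) -> (-19.053,-1) [heading=150, draw]
]
FD 6: (-19.053,-1) -> (-24.249,2) [heading=150, draw]
LT 328: heading 150 -> 118
FD 9: (-24.249,2) -> (-28.474,9.947) [heading=118, draw]
BK 10: (-28.474,9.947) -> (-23.779,1.117) [heading=118, draw]
LT 90: heading 118 -> 208
Final: pos=(-23.779,1.117), heading=208, 6 segment(s) drawn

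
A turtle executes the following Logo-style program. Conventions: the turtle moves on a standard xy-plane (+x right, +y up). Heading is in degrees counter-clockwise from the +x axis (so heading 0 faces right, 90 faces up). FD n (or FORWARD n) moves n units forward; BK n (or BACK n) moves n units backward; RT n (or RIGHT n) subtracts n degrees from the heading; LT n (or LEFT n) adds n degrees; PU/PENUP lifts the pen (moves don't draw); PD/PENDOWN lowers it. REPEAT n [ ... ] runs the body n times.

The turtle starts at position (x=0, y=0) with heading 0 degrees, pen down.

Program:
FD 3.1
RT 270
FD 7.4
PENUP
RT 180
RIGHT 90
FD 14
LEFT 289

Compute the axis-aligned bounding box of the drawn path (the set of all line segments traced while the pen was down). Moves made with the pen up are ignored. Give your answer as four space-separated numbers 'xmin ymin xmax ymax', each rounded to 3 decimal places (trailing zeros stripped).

Answer: 0 0 3.1 7.4

Derivation:
Executing turtle program step by step:
Start: pos=(0,0), heading=0, pen down
FD 3.1: (0,0) -> (3.1,0) [heading=0, draw]
RT 270: heading 0 -> 90
FD 7.4: (3.1,0) -> (3.1,7.4) [heading=90, draw]
PU: pen up
RT 180: heading 90 -> 270
RT 90: heading 270 -> 180
FD 14: (3.1,7.4) -> (-10.9,7.4) [heading=180, move]
LT 289: heading 180 -> 109
Final: pos=(-10.9,7.4), heading=109, 2 segment(s) drawn

Segment endpoints: x in {0, 3.1, 3.1}, y in {0, 7.4}
xmin=0, ymin=0, xmax=3.1, ymax=7.4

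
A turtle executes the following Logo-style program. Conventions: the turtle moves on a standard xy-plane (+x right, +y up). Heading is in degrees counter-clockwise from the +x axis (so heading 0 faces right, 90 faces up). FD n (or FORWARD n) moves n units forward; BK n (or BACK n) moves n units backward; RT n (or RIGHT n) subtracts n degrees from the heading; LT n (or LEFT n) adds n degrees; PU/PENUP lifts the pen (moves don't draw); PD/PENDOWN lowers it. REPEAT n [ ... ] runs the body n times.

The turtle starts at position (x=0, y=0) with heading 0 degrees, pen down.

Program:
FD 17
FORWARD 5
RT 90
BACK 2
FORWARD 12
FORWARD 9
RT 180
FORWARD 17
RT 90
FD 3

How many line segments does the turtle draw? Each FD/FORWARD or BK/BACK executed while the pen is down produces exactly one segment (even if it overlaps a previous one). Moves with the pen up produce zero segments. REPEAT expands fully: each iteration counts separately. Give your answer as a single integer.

Answer: 7

Derivation:
Executing turtle program step by step:
Start: pos=(0,0), heading=0, pen down
FD 17: (0,0) -> (17,0) [heading=0, draw]
FD 5: (17,0) -> (22,0) [heading=0, draw]
RT 90: heading 0 -> 270
BK 2: (22,0) -> (22,2) [heading=270, draw]
FD 12: (22,2) -> (22,-10) [heading=270, draw]
FD 9: (22,-10) -> (22,-19) [heading=270, draw]
RT 180: heading 270 -> 90
FD 17: (22,-19) -> (22,-2) [heading=90, draw]
RT 90: heading 90 -> 0
FD 3: (22,-2) -> (25,-2) [heading=0, draw]
Final: pos=(25,-2), heading=0, 7 segment(s) drawn
Segments drawn: 7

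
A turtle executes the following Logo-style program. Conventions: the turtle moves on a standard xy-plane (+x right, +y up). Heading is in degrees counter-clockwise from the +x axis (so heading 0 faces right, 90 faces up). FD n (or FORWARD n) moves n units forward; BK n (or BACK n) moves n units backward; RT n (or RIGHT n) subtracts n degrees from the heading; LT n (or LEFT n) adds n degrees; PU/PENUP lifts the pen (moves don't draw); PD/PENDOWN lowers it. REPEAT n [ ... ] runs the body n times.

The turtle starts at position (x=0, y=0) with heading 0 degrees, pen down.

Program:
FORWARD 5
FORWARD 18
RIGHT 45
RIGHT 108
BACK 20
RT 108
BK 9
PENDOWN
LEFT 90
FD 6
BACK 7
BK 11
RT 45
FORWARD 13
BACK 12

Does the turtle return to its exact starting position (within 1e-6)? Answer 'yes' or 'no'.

Answer: no

Derivation:
Executing turtle program step by step:
Start: pos=(0,0), heading=0, pen down
FD 5: (0,0) -> (5,0) [heading=0, draw]
FD 18: (5,0) -> (23,0) [heading=0, draw]
RT 45: heading 0 -> 315
RT 108: heading 315 -> 207
BK 20: (23,0) -> (40.82,9.08) [heading=207, draw]
RT 108: heading 207 -> 99
BK 9: (40.82,9.08) -> (42.228,0.191) [heading=99, draw]
PD: pen down
LT 90: heading 99 -> 189
FD 6: (42.228,0.191) -> (36.302,-0.748) [heading=189, draw]
BK 7: (36.302,-0.748) -> (43.216,0.347) [heading=189, draw]
BK 11: (43.216,0.347) -> (54.08,2.068) [heading=189, draw]
RT 45: heading 189 -> 144
FD 13: (54.08,2.068) -> (43.563,9.709) [heading=144, draw]
BK 12: (43.563,9.709) -> (53.271,2.656) [heading=144, draw]
Final: pos=(53.271,2.656), heading=144, 9 segment(s) drawn

Start position: (0, 0)
Final position: (53.271, 2.656)
Distance = 53.337; >= 1e-6 -> NOT closed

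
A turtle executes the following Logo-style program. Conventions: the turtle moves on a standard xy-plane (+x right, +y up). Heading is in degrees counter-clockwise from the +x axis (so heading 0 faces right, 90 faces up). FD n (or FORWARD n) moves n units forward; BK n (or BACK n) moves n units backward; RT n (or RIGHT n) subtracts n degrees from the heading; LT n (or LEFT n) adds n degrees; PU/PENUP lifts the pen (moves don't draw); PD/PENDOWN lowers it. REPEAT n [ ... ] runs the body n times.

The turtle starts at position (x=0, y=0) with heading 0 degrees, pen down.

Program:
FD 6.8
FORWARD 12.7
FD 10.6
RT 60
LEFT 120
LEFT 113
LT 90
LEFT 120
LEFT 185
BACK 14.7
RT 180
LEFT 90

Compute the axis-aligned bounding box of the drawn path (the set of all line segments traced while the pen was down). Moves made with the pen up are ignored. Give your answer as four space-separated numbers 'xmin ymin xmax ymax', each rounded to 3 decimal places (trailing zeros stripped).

Executing turtle program step by step:
Start: pos=(0,0), heading=0, pen down
FD 6.8: (0,0) -> (6.8,0) [heading=0, draw]
FD 12.7: (6.8,0) -> (19.5,0) [heading=0, draw]
FD 10.6: (19.5,0) -> (30.1,0) [heading=0, draw]
RT 60: heading 0 -> 300
LT 120: heading 300 -> 60
LT 113: heading 60 -> 173
LT 90: heading 173 -> 263
LT 120: heading 263 -> 23
LT 185: heading 23 -> 208
BK 14.7: (30.1,0) -> (43.079,6.901) [heading=208, draw]
RT 180: heading 208 -> 28
LT 90: heading 28 -> 118
Final: pos=(43.079,6.901), heading=118, 4 segment(s) drawn

Segment endpoints: x in {0, 6.8, 19.5, 30.1, 43.079}, y in {0, 6.901}
xmin=0, ymin=0, xmax=43.079, ymax=6.901

Answer: 0 0 43.079 6.901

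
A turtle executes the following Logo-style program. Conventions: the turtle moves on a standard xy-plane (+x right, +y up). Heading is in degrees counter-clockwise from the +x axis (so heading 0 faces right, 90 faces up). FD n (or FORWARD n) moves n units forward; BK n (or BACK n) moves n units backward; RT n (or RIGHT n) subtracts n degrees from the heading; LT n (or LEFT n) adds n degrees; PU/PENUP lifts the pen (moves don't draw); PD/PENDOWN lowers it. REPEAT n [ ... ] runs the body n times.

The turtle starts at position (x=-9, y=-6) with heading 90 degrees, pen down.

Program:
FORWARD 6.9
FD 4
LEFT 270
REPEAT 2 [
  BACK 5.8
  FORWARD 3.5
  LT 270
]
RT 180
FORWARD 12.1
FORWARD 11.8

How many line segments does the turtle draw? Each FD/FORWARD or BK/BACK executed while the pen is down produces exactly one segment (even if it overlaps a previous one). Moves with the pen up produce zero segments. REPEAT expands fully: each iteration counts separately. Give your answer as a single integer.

Answer: 8

Derivation:
Executing turtle program step by step:
Start: pos=(-9,-6), heading=90, pen down
FD 6.9: (-9,-6) -> (-9,0.9) [heading=90, draw]
FD 4: (-9,0.9) -> (-9,4.9) [heading=90, draw]
LT 270: heading 90 -> 0
REPEAT 2 [
  -- iteration 1/2 --
  BK 5.8: (-9,4.9) -> (-14.8,4.9) [heading=0, draw]
  FD 3.5: (-14.8,4.9) -> (-11.3,4.9) [heading=0, draw]
  LT 270: heading 0 -> 270
  -- iteration 2/2 --
  BK 5.8: (-11.3,4.9) -> (-11.3,10.7) [heading=270, draw]
  FD 3.5: (-11.3,10.7) -> (-11.3,7.2) [heading=270, draw]
  LT 270: heading 270 -> 180
]
RT 180: heading 180 -> 0
FD 12.1: (-11.3,7.2) -> (0.8,7.2) [heading=0, draw]
FD 11.8: (0.8,7.2) -> (12.6,7.2) [heading=0, draw]
Final: pos=(12.6,7.2), heading=0, 8 segment(s) drawn
Segments drawn: 8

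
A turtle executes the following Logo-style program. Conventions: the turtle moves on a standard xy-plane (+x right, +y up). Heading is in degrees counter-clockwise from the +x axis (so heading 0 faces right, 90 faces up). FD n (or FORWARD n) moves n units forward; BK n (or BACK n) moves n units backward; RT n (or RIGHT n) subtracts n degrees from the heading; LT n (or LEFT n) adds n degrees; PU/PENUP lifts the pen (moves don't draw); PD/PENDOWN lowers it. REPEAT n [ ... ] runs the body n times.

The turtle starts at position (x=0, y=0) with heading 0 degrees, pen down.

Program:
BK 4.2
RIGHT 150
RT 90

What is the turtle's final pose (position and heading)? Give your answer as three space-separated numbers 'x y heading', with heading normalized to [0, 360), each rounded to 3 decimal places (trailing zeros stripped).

Answer: -4.2 0 120

Derivation:
Executing turtle program step by step:
Start: pos=(0,0), heading=0, pen down
BK 4.2: (0,0) -> (-4.2,0) [heading=0, draw]
RT 150: heading 0 -> 210
RT 90: heading 210 -> 120
Final: pos=(-4.2,0), heading=120, 1 segment(s) drawn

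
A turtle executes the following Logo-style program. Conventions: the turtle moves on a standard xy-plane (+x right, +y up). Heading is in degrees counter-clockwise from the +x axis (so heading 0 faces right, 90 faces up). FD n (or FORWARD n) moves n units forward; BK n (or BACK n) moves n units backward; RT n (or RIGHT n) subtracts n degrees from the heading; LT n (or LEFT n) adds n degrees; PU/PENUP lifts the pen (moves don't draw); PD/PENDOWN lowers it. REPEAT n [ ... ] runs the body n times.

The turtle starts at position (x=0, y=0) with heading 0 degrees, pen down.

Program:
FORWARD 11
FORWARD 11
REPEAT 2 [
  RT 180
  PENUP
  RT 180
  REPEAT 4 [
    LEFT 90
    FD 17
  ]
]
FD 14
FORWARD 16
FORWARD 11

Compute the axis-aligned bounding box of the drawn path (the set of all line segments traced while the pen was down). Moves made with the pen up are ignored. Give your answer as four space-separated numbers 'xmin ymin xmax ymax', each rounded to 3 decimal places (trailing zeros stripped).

Executing turtle program step by step:
Start: pos=(0,0), heading=0, pen down
FD 11: (0,0) -> (11,0) [heading=0, draw]
FD 11: (11,0) -> (22,0) [heading=0, draw]
REPEAT 2 [
  -- iteration 1/2 --
  RT 180: heading 0 -> 180
  PU: pen up
  RT 180: heading 180 -> 0
  REPEAT 4 [
    -- iteration 1/4 --
    LT 90: heading 0 -> 90
    FD 17: (22,0) -> (22,17) [heading=90, move]
    -- iteration 2/4 --
    LT 90: heading 90 -> 180
    FD 17: (22,17) -> (5,17) [heading=180, move]
    -- iteration 3/4 --
    LT 90: heading 180 -> 270
    FD 17: (5,17) -> (5,0) [heading=270, move]
    -- iteration 4/4 --
    LT 90: heading 270 -> 0
    FD 17: (5,0) -> (22,0) [heading=0, move]
  ]
  -- iteration 2/2 --
  RT 180: heading 0 -> 180
  PU: pen up
  RT 180: heading 180 -> 0
  REPEAT 4 [
    -- iteration 1/4 --
    LT 90: heading 0 -> 90
    FD 17: (22,0) -> (22,17) [heading=90, move]
    -- iteration 2/4 --
    LT 90: heading 90 -> 180
    FD 17: (22,17) -> (5,17) [heading=180, move]
    -- iteration 3/4 --
    LT 90: heading 180 -> 270
    FD 17: (5,17) -> (5,0) [heading=270, move]
    -- iteration 4/4 --
    LT 90: heading 270 -> 0
    FD 17: (5,0) -> (22,0) [heading=0, move]
  ]
]
FD 14: (22,0) -> (36,0) [heading=0, move]
FD 16: (36,0) -> (52,0) [heading=0, move]
FD 11: (52,0) -> (63,0) [heading=0, move]
Final: pos=(63,0), heading=0, 2 segment(s) drawn

Segment endpoints: x in {0, 11, 22}, y in {0}
xmin=0, ymin=0, xmax=22, ymax=0

Answer: 0 0 22 0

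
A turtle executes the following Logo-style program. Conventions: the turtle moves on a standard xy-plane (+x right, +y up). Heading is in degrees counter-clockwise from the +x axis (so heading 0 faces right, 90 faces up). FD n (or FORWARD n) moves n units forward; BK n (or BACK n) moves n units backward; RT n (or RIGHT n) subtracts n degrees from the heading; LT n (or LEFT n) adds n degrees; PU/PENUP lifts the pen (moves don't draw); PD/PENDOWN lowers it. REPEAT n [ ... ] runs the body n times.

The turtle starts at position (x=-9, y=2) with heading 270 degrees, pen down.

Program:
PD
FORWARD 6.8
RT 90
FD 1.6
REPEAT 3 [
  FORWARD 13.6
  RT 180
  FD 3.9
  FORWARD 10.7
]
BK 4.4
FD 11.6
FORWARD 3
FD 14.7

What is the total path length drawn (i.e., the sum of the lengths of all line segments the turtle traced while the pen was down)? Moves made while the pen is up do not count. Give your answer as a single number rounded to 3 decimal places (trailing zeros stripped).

Executing turtle program step by step:
Start: pos=(-9,2), heading=270, pen down
PD: pen down
FD 6.8: (-9,2) -> (-9,-4.8) [heading=270, draw]
RT 90: heading 270 -> 180
FD 1.6: (-9,-4.8) -> (-10.6,-4.8) [heading=180, draw]
REPEAT 3 [
  -- iteration 1/3 --
  FD 13.6: (-10.6,-4.8) -> (-24.2,-4.8) [heading=180, draw]
  RT 180: heading 180 -> 0
  FD 3.9: (-24.2,-4.8) -> (-20.3,-4.8) [heading=0, draw]
  FD 10.7: (-20.3,-4.8) -> (-9.6,-4.8) [heading=0, draw]
  -- iteration 2/3 --
  FD 13.6: (-9.6,-4.8) -> (4,-4.8) [heading=0, draw]
  RT 180: heading 0 -> 180
  FD 3.9: (4,-4.8) -> (0.1,-4.8) [heading=180, draw]
  FD 10.7: (0.1,-4.8) -> (-10.6,-4.8) [heading=180, draw]
  -- iteration 3/3 --
  FD 13.6: (-10.6,-4.8) -> (-24.2,-4.8) [heading=180, draw]
  RT 180: heading 180 -> 0
  FD 3.9: (-24.2,-4.8) -> (-20.3,-4.8) [heading=0, draw]
  FD 10.7: (-20.3,-4.8) -> (-9.6,-4.8) [heading=0, draw]
]
BK 4.4: (-9.6,-4.8) -> (-14,-4.8) [heading=0, draw]
FD 11.6: (-14,-4.8) -> (-2.4,-4.8) [heading=0, draw]
FD 3: (-2.4,-4.8) -> (0.6,-4.8) [heading=0, draw]
FD 14.7: (0.6,-4.8) -> (15.3,-4.8) [heading=0, draw]
Final: pos=(15.3,-4.8), heading=0, 15 segment(s) drawn

Segment lengths:
  seg 1: (-9,2) -> (-9,-4.8), length = 6.8
  seg 2: (-9,-4.8) -> (-10.6,-4.8), length = 1.6
  seg 3: (-10.6,-4.8) -> (-24.2,-4.8), length = 13.6
  seg 4: (-24.2,-4.8) -> (-20.3,-4.8), length = 3.9
  seg 5: (-20.3,-4.8) -> (-9.6,-4.8), length = 10.7
  seg 6: (-9.6,-4.8) -> (4,-4.8), length = 13.6
  seg 7: (4,-4.8) -> (0.1,-4.8), length = 3.9
  seg 8: (0.1,-4.8) -> (-10.6,-4.8), length = 10.7
  seg 9: (-10.6,-4.8) -> (-24.2,-4.8), length = 13.6
  seg 10: (-24.2,-4.8) -> (-20.3,-4.8), length = 3.9
  seg 11: (-20.3,-4.8) -> (-9.6,-4.8), length = 10.7
  seg 12: (-9.6,-4.8) -> (-14,-4.8), length = 4.4
  seg 13: (-14,-4.8) -> (-2.4,-4.8), length = 11.6
  seg 14: (-2.4,-4.8) -> (0.6,-4.8), length = 3
  seg 15: (0.6,-4.8) -> (15.3,-4.8), length = 14.7
Total = 126.7

Answer: 126.7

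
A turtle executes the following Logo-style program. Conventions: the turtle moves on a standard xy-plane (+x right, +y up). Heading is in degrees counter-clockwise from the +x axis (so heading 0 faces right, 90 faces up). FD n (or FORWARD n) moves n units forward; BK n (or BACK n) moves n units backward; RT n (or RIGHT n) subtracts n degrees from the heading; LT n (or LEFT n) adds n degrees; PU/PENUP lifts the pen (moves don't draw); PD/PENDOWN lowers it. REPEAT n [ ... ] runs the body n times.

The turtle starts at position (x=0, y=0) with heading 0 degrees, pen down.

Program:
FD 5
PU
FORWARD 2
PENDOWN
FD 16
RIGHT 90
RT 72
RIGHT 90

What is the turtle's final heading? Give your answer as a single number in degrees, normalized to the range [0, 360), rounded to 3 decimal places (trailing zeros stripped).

Executing turtle program step by step:
Start: pos=(0,0), heading=0, pen down
FD 5: (0,0) -> (5,0) [heading=0, draw]
PU: pen up
FD 2: (5,0) -> (7,0) [heading=0, move]
PD: pen down
FD 16: (7,0) -> (23,0) [heading=0, draw]
RT 90: heading 0 -> 270
RT 72: heading 270 -> 198
RT 90: heading 198 -> 108
Final: pos=(23,0), heading=108, 2 segment(s) drawn

Answer: 108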